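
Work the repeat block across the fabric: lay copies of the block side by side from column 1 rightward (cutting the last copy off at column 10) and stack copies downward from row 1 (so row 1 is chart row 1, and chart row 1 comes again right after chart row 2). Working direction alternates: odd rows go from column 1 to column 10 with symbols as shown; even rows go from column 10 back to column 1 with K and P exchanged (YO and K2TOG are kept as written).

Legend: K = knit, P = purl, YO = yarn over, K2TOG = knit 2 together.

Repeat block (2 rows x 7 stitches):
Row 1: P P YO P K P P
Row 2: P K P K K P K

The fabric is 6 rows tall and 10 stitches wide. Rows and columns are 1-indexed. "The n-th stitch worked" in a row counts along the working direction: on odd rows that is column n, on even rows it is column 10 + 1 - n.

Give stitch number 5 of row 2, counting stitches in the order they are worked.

Result:
K

Derivation:
Row 2 uses chart row ((2-1) mod 2)+1 = 2. Row 2 is even, so WS.
Chart row 2 tiled across columns 1-10: P K P K K P K P K P
Wrong side: read the tiled row from column 10 down to 1 and exchange K with P (leave YO, K2TOG).
Row 2 as worked: K P K P K P P K P K
Counting 5 along the worked row gives K.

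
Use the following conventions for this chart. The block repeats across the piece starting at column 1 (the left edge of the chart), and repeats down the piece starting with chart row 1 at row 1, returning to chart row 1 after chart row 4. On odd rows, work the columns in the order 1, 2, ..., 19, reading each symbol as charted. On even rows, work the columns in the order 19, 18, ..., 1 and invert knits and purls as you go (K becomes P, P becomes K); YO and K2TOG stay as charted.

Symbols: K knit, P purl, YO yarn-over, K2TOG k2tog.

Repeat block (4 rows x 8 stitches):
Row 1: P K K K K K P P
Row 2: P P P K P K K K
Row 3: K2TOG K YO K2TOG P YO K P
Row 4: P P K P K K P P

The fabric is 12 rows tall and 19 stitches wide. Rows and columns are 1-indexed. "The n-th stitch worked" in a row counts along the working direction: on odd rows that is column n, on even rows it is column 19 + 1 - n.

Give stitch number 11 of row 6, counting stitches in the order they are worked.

Stitch:
K

Derivation:
Row 6 uses chart row ((6-1) mod 4)+1 = 2. Row 6 is even, so WS.
Chart row 2 tiled across columns 1-19: P P P K P K K K P P P K P K K K P P P
WS row: flip the tiled sequence (start at column 19) and apply K<->P; YO and K2TOG stay.
Row 6 as worked: K K K P P P K P K K K P P P K P K K K
Counting 11 along the worked row gives K.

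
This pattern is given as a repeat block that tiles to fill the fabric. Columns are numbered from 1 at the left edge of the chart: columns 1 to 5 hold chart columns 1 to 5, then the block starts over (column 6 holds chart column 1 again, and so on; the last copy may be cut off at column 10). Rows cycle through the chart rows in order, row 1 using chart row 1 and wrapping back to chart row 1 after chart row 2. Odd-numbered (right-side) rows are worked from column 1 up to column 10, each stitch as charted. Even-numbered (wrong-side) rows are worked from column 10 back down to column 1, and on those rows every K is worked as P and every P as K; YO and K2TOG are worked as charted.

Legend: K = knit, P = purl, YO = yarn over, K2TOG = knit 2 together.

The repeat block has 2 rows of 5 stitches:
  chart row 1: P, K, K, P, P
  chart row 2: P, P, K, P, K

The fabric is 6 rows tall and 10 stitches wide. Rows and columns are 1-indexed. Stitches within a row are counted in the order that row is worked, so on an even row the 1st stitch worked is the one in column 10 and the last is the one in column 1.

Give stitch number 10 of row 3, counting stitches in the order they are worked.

Row 3 uses chart row ((3-1) mod 2)+1 = 1. Row 3 is odd, so RS.
Chart row 1 tiled across columns 1-10: P K K P P P K K P P
RS: work column 1 to column 10, symbols as charted — the tiled row is the row as worked.
Stitch 10 in working order -> P

Result:
P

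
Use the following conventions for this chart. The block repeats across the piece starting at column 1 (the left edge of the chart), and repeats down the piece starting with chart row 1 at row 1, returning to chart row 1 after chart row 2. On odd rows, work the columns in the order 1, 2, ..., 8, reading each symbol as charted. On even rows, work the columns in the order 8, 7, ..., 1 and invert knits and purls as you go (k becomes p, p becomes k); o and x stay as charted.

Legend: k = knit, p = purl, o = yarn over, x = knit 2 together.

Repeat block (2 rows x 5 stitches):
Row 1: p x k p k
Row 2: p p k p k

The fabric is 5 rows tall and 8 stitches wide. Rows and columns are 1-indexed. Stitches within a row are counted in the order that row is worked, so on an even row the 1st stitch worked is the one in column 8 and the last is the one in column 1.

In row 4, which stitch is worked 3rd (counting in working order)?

Row 4: (4-1) mod 2 = 1, so use chart row 2. Even row -> WS.
Chart row 2 tiled across columns 1-8: p p k p k p p k
WS row: flip the tiled sequence (start at column 8) and apply k<->p; o and x stay.
Row 4 as worked: p k k p k p k k
The 3rd stitch worked is k.

Stitch:
k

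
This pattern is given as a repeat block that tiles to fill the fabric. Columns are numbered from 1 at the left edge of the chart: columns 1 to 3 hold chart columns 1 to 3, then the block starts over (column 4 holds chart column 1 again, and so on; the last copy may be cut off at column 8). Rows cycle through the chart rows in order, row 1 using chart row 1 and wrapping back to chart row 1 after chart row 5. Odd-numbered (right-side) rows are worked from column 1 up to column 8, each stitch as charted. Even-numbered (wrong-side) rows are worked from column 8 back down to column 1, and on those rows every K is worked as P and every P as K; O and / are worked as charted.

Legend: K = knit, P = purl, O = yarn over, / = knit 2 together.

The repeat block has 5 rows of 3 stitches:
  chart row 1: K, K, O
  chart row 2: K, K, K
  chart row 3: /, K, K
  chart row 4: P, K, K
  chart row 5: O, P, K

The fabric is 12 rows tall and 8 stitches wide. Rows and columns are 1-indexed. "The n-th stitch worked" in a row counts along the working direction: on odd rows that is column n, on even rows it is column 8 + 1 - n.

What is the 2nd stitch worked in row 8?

Row 8 uses chart row ((8-1) mod 5)+1 = 3. Row 8 is even, so WS.
Chart row 3 tiled across columns 1-8: / K K / K K / K
WS row: flip the tiled sequence (start at column 8) and apply K<->P; O and / stay.
Row 8 as worked: P / P P / P P /
Stitch 2 in working order -> /

Stitch:
/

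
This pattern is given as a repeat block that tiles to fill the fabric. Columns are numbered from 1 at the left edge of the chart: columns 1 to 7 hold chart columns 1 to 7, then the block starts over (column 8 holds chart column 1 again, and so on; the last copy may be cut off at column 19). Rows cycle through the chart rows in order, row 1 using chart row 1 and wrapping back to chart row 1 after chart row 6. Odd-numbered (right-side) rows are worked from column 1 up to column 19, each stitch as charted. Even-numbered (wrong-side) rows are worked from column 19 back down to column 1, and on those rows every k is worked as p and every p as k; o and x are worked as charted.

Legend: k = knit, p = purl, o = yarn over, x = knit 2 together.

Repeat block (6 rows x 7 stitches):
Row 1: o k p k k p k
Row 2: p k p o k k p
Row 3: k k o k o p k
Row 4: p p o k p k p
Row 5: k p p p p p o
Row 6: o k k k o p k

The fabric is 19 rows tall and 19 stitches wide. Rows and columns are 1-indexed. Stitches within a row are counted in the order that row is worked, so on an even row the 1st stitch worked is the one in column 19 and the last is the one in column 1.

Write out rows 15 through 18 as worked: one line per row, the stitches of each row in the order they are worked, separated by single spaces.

Row 15: chart row 3, RS - tile across columns 1-19 and work as-is.
Row 16: chart row 4, WS - tiled (columns 1-19): p p o k p k p p p o k p k p p p o k p; work from column 19 back to 1 with k<->p swapped.
Row 17: chart row 5, RS - tile across columns 1-19 and work as-is.
Row 18: chart row 6, WS - tiled (columns 1-19): o k k k o p k o k k k o p k o k k k o; work from column 19 back to 1 with k<->p swapped.

== ROWS AS WORKED ==
k k o k o p k k k o k o p k k k o k o
k p o k k k p k p o k k k p k p o k k
k p p p p p o k p p p p p o k p p p p
o p p p o p k o p p p o p k o p p p o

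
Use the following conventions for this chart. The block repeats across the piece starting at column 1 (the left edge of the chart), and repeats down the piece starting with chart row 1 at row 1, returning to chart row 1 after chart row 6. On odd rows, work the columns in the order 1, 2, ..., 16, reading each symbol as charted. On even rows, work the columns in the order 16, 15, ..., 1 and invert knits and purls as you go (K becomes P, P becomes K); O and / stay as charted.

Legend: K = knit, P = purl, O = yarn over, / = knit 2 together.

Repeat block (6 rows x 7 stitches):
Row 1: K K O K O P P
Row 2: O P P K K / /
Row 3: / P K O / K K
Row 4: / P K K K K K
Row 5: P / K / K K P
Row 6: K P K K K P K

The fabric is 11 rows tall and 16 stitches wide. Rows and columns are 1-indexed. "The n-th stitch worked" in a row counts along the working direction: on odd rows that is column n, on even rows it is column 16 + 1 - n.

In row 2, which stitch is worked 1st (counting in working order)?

Row 2 uses chart row ((2-1) mod 6)+1 = 2. Row 2 is even, so WS.
Chart row 2 tiled across columns 1-16: O P P K K / / O P P K K / / O P
Wrong side: read the tiled row from column 16 down to 1 and exchange K with P (leave O, /).
Row 2 as worked: K O / / P P K K O / / P P K K O
Counting 1 along the worked row gives K.

== STITCH ==
K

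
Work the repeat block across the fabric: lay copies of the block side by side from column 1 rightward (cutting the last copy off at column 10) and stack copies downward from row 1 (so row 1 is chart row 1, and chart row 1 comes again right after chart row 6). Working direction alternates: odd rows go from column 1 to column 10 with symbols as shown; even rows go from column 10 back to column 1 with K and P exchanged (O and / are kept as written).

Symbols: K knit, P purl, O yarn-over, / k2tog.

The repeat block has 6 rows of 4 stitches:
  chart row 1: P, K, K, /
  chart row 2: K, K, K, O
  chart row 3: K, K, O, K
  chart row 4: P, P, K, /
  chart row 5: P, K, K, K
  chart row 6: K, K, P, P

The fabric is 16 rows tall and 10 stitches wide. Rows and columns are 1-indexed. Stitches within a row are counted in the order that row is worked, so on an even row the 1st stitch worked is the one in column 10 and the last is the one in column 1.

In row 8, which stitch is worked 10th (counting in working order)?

Result:
P

Derivation:
Row 8: (8-1) mod 6 = 1, so use chart row 2. Even row -> WS.
Chart row 2 tiled across columns 1-10: K K K O K K K O K K
Wrong side: read the tiled row from column 10 down to 1 and exchange K with P (leave O, /).
Row 8 as worked: P P O P P P O P P P
The 10th stitch worked is P.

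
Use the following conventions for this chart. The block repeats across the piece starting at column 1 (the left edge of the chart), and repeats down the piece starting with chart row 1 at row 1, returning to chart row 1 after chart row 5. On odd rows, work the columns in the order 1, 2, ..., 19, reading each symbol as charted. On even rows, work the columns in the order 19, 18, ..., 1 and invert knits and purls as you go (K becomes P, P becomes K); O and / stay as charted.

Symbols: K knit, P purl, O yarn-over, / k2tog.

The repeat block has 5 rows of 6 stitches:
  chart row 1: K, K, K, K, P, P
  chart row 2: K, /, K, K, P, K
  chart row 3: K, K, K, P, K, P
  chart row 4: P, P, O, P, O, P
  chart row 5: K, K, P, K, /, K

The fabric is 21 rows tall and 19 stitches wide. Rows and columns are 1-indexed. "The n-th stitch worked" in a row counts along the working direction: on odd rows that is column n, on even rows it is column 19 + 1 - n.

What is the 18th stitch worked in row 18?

Result:
P

Derivation:
Row 18 uses chart row ((18-1) mod 5)+1 = 3. Row 18 is even, so WS.
Chart row 3 tiled across columns 1-19: K K K P K P K K K P K P K K K P K P K
Wrong side: read the tiled row from column 19 down to 1 and exchange K with P (leave O, /).
Row 18 as worked: P K P K P P P K P K P P P K P K P P P
The 18th stitch worked is P.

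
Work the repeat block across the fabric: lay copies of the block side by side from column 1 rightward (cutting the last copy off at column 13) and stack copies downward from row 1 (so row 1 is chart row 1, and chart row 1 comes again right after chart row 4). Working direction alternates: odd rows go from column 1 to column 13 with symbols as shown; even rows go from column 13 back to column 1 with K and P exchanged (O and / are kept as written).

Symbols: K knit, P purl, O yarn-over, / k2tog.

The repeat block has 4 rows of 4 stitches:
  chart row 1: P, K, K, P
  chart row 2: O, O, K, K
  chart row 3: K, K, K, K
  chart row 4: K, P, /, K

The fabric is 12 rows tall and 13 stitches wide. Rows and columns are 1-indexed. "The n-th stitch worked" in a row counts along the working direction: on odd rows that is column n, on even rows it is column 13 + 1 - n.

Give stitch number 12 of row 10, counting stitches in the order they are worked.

Row 10: (10-1) mod 4 = 1, so use chart row 2. Even row -> WS.
Chart row 2 tiled across columns 1-13: O O K K O O K K O O K K O
WS: work from column 13 back to column 1 (reverse the tiled row), swapping K<->P (O and / unchanged).
Row 10 as worked: O P P O O P P O O P P O O
Stitch 12 in working order -> O

Result:
O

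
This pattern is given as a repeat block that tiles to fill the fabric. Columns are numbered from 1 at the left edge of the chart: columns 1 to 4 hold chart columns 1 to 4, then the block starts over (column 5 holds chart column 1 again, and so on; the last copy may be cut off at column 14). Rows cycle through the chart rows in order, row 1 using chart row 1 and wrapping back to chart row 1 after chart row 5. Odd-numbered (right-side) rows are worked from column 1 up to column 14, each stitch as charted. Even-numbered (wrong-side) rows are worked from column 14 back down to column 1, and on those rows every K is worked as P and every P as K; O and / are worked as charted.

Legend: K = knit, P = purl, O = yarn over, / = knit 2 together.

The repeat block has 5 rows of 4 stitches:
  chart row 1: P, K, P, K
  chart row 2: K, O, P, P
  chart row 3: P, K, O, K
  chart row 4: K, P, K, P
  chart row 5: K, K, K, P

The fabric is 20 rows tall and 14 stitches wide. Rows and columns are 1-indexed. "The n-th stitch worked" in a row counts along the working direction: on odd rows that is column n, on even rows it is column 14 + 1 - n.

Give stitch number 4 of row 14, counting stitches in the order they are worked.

For row 14: chart row = ((14-1) mod 5) + 1 = 4; this is a WS (even) row.
Chart row 4 tiled across columns 1-14: K P K P K P K P K P K P K P
WS row: flip the tiled sequence (start at column 14) and apply K<->P; O and / stay.
Row 14 as worked: K P K P K P K P K P K P K P
Counting 4 along the worked row gives P.

== STITCH ==
P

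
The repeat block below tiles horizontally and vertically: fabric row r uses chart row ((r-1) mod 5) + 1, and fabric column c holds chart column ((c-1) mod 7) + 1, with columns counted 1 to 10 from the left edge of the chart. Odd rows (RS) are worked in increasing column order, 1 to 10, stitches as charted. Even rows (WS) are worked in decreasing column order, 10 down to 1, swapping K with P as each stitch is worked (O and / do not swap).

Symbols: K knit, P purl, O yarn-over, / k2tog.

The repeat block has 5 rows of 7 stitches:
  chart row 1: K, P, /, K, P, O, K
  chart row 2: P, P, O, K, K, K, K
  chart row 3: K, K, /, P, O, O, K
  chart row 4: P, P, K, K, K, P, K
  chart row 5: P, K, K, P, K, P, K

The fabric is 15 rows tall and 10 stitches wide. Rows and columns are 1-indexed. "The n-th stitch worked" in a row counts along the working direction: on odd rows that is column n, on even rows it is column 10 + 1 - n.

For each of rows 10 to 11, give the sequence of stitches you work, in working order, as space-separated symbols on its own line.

Result:
P P K P K P K P P K
K P / K P O K K P /

Derivation:
Row 10: chart row 5, WS - tiled (columns 1-10): P K K P K P K P K K; work from column 10 back to 1 with K<->P swapped.
Row 11: chart row 1, RS - tile across columns 1-10 and work as-is.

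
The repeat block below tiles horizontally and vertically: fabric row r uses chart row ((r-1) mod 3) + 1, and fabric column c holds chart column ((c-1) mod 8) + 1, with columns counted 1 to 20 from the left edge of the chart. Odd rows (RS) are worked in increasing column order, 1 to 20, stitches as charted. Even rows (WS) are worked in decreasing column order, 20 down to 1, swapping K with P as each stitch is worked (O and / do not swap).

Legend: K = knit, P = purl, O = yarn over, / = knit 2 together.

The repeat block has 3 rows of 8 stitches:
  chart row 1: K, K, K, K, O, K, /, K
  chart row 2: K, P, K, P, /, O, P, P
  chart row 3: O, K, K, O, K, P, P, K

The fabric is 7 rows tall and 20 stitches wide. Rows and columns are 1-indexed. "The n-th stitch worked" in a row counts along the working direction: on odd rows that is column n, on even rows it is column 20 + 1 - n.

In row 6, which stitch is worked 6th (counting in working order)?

Row 6 uses chart row ((6-1) mod 3)+1 = 3. Row 6 is even, so WS.
Chart row 3 tiled across columns 1-20: O K K O K P P K O K K O K P P K O K K O
WS: work from column 20 back to column 1 (reverse the tiled row), swapping K<->P (O and / unchanged).
Row 6 as worked: O P P O P K K P O P P O P K K P O P P O
Stitch 6 in working order -> K

Result:
K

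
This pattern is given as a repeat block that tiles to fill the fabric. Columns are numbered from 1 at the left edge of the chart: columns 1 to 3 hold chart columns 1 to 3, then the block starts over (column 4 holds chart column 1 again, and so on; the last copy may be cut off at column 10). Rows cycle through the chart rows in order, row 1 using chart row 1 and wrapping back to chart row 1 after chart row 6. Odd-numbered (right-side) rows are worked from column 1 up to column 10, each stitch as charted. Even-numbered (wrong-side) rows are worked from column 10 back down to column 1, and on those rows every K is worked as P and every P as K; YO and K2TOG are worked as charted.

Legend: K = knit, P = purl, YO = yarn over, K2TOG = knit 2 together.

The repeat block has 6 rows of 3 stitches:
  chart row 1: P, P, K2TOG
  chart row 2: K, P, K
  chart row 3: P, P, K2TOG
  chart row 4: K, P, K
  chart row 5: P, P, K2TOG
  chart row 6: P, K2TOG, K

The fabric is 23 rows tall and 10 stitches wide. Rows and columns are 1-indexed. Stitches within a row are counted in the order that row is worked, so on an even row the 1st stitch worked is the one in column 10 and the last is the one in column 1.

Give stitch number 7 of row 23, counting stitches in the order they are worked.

Result:
P

Derivation:
For row 23: chart row = ((23-1) mod 6) + 1 = 5; this is a RS (odd) row.
Chart row 5 tiled across columns 1-10: P P K2TOG P P K2TOG P P K2TOG P
Right side: take the tiled row as-is (worked left to right from column 1).
The 7th stitch worked is P.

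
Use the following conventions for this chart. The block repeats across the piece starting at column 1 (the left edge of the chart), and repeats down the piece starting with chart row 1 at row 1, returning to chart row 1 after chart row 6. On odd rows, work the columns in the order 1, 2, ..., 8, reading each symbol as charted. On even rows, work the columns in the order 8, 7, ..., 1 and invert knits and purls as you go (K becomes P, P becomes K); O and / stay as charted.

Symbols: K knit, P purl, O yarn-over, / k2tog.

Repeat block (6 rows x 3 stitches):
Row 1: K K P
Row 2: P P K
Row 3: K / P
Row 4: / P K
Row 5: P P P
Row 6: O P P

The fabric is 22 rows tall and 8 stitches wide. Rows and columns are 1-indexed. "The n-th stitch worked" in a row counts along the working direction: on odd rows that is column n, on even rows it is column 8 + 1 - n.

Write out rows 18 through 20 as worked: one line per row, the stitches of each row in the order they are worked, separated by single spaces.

Row 18: chart row 6, WS - tiled (columns 1-8): O P P O P P O P; work from column 8 back to 1 with K<->P swapped.
Row 19: chart row 1, RS - tile across columns 1-8 and work as-is.
Row 20: chart row 2, WS - tiled (columns 1-8): P P K P P K P P; work from column 8 back to 1 with K<->P swapped.

Rows as worked:
K O K K O K K O
K K P K K P K K
K K P K K P K K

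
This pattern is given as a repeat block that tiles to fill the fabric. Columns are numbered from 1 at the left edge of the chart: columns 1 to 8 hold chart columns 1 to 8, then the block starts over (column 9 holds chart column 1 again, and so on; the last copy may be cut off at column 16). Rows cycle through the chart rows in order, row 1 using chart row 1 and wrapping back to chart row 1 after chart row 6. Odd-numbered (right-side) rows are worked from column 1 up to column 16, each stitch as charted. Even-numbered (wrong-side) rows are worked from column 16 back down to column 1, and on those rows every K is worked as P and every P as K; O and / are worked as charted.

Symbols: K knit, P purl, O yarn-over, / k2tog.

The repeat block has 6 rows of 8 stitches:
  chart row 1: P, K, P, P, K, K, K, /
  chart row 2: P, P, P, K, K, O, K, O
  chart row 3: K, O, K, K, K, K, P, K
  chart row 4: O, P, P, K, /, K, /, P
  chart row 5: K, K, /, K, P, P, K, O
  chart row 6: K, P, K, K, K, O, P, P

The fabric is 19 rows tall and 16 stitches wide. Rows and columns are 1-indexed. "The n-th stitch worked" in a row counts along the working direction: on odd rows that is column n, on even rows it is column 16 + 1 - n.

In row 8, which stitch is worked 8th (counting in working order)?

Stitch:
K

Derivation:
Row 8: (8-1) mod 6 = 1, so use chart row 2. Even row -> WS.
Chart row 2 tiled across columns 1-16: P P P K K O K O P P P K K O K O
Wrong side: read the tiled row from column 16 down to 1 and exchange K with P (leave O, /).
Row 8 as worked: O P O P P K K K O P O P P K K K
Stitch 8 in working order -> K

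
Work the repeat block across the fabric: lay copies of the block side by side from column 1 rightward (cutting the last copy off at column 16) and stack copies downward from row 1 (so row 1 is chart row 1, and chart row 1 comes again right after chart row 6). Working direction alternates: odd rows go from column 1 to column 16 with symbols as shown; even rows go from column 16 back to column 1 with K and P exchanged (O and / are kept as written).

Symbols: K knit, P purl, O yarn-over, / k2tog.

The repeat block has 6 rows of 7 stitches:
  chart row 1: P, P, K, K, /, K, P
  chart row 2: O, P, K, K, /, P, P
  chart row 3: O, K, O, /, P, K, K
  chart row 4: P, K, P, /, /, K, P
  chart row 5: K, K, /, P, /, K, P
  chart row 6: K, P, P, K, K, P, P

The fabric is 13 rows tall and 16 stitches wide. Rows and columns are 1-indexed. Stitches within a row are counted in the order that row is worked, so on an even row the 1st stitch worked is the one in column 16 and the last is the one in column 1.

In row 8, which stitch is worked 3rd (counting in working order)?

Stitch:
K

Derivation:
Row 8: (8-1) mod 6 = 1, so use chart row 2. Even row -> WS.
Chart row 2 tiled across columns 1-16: O P K K / P P O P K K / P P O P
WS row: flip the tiled sequence (start at column 16) and apply K<->P; O and / stay.
Row 8 as worked: K O K K / P P K O K K / P P K O
The 3rd stitch worked is K.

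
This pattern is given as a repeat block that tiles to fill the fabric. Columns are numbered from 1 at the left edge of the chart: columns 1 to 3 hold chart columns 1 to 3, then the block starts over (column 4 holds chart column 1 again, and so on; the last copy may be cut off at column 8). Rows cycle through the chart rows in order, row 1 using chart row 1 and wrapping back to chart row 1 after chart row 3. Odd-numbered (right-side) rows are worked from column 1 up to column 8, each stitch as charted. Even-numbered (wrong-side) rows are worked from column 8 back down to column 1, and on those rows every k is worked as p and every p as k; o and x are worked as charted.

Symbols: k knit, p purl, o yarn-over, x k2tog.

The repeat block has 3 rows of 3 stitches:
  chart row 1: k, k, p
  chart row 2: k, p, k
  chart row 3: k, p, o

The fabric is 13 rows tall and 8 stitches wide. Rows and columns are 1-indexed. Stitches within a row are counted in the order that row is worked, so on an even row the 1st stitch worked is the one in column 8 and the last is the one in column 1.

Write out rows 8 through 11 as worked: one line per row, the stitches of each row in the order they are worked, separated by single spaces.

Rows as worked:
k p p k p p k p
k p o k p o k p
p p k p p k p p
k p k k p k k p

Derivation:
Row 8: chart row 2, WS - tiled (columns 1-8): k p k k p k k p; work from column 8 back to 1 with k<->p swapped.
Row 9: chart row 3, RS - tile across columns 1-8 and work as-is.
Row 10: chart row 1, WS - tiled (columns 1-8): k k p k k p k k; work from column 8 back to 1 with k<->p swapped.
Row 11: chart row 2, RS - tile across columns 1-8 and work as-is.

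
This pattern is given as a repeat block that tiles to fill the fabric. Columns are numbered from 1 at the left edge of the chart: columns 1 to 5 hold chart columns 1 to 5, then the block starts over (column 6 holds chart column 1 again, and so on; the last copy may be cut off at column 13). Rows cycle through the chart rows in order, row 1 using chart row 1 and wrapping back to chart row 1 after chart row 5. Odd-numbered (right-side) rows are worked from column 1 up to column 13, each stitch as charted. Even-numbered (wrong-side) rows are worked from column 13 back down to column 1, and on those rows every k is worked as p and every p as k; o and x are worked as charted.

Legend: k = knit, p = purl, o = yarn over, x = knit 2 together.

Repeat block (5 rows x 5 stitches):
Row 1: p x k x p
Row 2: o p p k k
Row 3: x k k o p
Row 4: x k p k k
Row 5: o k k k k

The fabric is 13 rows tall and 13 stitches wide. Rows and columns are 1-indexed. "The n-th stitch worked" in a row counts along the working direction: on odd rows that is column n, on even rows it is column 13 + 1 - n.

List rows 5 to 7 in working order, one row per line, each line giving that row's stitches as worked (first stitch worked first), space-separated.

Rows as worked:
o k k k k o k k k k o k k
p x k k x p x k k x p x k
o p p k k o p p k k o p p

Derivation:
Row 5: chart row 5, RS - tile across columns 1-13 and work as-is.
Row 6: chart row 1, WS - tiled (columns 1-13): p x k x p p x k x p p x k; work from column 13 back to 1 with k<->p swapped.
Row 7: chart row 2, RS - tile across columns 1-13 and work as-is.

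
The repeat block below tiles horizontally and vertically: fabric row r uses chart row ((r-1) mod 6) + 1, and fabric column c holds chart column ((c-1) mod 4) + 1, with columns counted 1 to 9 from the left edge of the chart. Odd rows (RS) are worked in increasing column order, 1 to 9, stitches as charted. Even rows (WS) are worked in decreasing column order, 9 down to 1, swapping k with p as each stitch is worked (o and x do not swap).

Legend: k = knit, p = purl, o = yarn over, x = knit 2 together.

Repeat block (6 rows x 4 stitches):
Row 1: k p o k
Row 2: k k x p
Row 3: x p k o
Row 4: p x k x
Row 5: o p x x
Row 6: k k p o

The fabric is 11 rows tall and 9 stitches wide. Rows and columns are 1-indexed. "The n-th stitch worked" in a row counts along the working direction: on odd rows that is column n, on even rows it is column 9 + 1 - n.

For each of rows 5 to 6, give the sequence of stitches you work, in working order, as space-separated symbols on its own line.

Row 5: chart row 5, RS - tile across columns 1-9 and work as-is.
Row 6: chart row 6, WS - tiled (columns 1-9): k k p o k k p o k; work from column 9 back to 1 with k<->p swapped.

Result:
o p x x o p x x o
p o k p p o k p p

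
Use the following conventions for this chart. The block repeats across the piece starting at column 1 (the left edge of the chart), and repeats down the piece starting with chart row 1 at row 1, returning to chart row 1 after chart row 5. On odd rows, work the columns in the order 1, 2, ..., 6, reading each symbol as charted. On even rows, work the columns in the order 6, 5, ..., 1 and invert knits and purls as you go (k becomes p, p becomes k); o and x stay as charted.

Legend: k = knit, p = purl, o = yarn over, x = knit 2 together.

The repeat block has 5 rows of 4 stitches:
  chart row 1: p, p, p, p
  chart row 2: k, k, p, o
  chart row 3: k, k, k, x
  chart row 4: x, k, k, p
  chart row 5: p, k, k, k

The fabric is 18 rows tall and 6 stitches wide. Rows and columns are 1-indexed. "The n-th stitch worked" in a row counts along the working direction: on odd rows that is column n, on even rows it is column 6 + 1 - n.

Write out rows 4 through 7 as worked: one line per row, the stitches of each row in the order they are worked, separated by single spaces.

Rows as worked:
p x k p p x
p k k k p k
k k k k k k
k k p o k k

Derivation:
Row 4: chart row 4, WS - tiled (columns 1-6): x k k p x k; work from column 6 back to 1 with k<->p swapped.
Row 5: chart row 5, RS - tile across columns 1-6 and work as-is.
Row 6: chart row 1, WS - tiled (columns 1-6): p p p p p p; work from column 6 back to 1 with k<->p swapped.
Row 7: chart row 2, RS - tile across columns 1-6 and work as-is.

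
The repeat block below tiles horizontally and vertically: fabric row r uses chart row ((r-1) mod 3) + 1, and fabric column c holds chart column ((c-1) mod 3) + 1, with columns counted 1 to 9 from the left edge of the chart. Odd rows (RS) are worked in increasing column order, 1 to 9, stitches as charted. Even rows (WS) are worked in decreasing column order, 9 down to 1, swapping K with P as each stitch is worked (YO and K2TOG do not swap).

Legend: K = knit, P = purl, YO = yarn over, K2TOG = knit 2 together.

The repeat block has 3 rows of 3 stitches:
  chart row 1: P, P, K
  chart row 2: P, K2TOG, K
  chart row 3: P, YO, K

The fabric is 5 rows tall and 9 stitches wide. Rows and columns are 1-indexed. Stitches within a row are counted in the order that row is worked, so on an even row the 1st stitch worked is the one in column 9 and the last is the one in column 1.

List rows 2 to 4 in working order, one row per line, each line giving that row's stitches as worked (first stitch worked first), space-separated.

Row 2: chart row 2, WS - tiled (columns 1-9): P K2TOG K P K2TOG K P K2TOG K; work from column 9 back to 1 with K<->P swapped.
Row 3: chart row 3, RS - tile across columns 1-9 and work as-is.
Row 4: chart row 1, WS - tiled (columns 1-9): P P K P P K P P K; work from column 9 back to 1 with K<->P swapped.

Result:
P K2TOG K P K2TOG K P K2TOG K
P YO K P YO K P YO K
P K K P K K P K K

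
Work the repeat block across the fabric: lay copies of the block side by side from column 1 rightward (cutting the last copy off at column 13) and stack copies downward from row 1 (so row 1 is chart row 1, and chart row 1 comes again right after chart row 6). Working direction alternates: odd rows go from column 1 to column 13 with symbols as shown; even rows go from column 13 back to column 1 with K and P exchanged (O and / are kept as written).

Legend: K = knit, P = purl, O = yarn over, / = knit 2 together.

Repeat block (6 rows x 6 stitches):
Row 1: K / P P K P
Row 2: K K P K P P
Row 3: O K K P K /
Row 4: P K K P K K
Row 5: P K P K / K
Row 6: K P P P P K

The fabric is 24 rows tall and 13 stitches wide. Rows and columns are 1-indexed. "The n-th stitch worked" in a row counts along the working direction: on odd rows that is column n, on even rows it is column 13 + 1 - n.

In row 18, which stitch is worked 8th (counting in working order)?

== STITCH ==
P

Derivation:
Row 18: (18-1) mod 6 = 5, so use chart row 6. Even row -> WS.
Chart row 6 tiled across columns 1-13: K P P P P K K P P P P K K
WS: work from column 13 back to column 1 (reverse the tiled row), swapping K<->P (O and / unchanged).
Row 18 as worked: P P K K K K P P K K K K P
The 8th stitch worked is P.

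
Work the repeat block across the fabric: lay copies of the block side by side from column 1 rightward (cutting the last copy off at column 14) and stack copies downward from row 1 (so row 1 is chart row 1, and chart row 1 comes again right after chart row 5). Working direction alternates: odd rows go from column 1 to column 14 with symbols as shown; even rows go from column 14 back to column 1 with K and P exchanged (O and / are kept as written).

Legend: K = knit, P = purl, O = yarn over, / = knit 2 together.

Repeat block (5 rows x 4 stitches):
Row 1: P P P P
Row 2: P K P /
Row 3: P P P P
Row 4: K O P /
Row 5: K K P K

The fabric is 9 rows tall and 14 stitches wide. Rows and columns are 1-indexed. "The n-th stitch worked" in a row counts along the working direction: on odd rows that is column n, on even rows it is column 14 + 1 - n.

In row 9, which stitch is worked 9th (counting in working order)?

For row 9: chart row = ((9-1) mod 5) + 1 = 4; this is a RS (odd) row.
Chart row 4 tiled across columns 1-14: K O P / K O P / K O P / K O
RS row: no reversal, no swap; stitch n worked = column n.
The 9th stitch worked is K.

Result:
K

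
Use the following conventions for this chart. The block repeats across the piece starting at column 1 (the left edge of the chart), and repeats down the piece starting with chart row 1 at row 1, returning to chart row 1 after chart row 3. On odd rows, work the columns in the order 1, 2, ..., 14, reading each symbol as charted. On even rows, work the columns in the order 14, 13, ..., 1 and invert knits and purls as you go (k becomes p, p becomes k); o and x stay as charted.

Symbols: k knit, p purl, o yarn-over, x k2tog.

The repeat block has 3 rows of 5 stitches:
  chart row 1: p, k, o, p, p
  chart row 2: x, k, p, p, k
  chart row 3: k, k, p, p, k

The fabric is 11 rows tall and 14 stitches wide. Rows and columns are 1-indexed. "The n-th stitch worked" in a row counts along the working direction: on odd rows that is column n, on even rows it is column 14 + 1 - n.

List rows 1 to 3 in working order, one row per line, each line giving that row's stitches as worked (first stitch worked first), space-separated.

Row 1: chart row 1, RS - tile across columns 1-14 and work as-is.
Row 2: chart row 2, WS - tiled (columns 1-14): x k p p k x k p p k x k p p; work from column 14 back to 1 with k<->p swapped.
Row 3: chart row 3, RS - tile across columns 1-14 and work as-is.

== ROWS AS WORKED ==
p k o p p p k o p p p k o p
k k p x p k k p x p k k p x
k k p p k k k p p k k k p p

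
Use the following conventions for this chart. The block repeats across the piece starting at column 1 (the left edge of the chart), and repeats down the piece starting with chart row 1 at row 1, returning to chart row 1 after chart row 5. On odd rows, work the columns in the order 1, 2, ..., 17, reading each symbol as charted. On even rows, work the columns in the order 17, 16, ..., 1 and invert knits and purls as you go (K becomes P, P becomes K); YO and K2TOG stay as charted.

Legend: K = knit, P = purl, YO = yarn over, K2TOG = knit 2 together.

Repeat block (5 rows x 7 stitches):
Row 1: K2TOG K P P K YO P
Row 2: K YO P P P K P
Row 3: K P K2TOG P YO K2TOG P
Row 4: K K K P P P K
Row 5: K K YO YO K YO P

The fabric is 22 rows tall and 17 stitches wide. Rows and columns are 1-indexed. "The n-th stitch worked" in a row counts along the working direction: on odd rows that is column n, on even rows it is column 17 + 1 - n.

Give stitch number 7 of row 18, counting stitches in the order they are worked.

Row 18 uses chart row ((18-1) mod 5)+1 = 3. Row 18 is even, so WS.
Chart row 3 tiled across columns 1-17: K P K2TOG P YO K2TOG P K P K2TOG P YO K2TOG P K P K2TOG
WS: work from column 17 back to column 1 (reverse the tiled row), swapping K<->P (YO and K2TOG unchanged).
Row 18 as worked: K2TOG K P K K2TOG YO K K2TOG K P K K2TOG YO K K2TOG K P
Counting 7 along the worked row gives K.

Result:
K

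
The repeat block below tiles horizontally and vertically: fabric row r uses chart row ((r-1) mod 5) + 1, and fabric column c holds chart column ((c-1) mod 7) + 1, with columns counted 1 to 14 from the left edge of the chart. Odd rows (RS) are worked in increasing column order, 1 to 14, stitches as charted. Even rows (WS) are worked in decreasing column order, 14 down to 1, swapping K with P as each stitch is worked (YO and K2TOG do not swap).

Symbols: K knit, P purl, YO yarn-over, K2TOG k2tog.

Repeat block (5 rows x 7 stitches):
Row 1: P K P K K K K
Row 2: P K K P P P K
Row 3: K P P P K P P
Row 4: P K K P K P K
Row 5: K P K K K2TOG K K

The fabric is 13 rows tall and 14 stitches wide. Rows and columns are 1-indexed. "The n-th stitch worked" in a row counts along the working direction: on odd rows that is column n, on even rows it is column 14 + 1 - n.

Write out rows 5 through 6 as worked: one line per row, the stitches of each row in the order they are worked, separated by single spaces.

Row 5: chart row 5, RS - tile across columns 1-14 and work as-is.
Row 6: chart row 1, WS - tiled (columns 1-14): P K P K K K K P K P K K K K; work from column 14 back to 1 with K<->P swapped.

Result:
K P K K K2TOG K K K P K K K2TOG K K
P P P P K P K P P P P K P K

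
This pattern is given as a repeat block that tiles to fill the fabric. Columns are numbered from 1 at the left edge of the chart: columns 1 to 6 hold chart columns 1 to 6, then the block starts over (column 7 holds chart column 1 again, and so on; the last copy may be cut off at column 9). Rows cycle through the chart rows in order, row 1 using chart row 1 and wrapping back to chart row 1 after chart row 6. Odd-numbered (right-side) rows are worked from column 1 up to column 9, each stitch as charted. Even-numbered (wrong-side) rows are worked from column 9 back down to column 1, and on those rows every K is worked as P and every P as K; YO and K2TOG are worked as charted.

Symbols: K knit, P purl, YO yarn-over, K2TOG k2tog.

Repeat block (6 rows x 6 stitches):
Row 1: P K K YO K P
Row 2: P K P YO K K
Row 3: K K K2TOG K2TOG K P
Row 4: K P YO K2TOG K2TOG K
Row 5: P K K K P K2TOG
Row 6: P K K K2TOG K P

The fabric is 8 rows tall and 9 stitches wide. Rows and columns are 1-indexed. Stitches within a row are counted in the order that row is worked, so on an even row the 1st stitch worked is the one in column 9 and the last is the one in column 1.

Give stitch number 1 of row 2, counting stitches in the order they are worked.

Row 2: (2-1) mod 6 = 1, so use chart row 2. Even row -> WS.
Chart row 2 tiled across columns 1-9: P K P YO K K P K P
Wrong side: read the tiled row from column 9 down to 1 and exchange K with P (leave YO, K2TOG).
Row 2 as worked: K P K P P YO K P K
The 1st stitch worked is K.

== STITCH ==
K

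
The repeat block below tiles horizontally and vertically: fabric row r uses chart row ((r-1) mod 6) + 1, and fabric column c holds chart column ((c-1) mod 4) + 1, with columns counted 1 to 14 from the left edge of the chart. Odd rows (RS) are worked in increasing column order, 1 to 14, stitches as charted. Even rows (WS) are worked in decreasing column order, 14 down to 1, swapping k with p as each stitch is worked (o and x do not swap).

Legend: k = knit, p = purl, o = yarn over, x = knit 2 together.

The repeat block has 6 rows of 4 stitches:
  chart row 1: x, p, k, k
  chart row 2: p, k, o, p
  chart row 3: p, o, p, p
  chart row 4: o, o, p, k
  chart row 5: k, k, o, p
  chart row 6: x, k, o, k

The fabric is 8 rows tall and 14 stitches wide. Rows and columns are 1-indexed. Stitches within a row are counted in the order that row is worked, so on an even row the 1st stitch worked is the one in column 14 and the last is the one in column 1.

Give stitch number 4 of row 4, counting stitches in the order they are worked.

Result:
k

Derivation:
Row 4 uses chart row ((4-1) mod 6)+1 = 4. Row 4 is even, so WS.
Chart row 4 tiled across columns 1-14: o o p k o o p k o o p k o o
Wrong side: read the tiled row from column 14 down to 1 and exchange k with p (leave o, x).
Row 4 as worked: o o p k o o p k o o p k o o
The 4th stitch worked is k.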